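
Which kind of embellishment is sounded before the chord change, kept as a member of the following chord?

Anticipation.

Approach: ahead of the chord change (typically by step), so it is dissonant against the current harmony. Departure: none — the same pitch is restated or held and is a chord tone of the new harmony.
Dissonant first, consonant once the harmony catches up: the note simply arrives early — an anticipation. (The reverse timing, consonant first and dissonant after the change, would be a suspension or retardation.)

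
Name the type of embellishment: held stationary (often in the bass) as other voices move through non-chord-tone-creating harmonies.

Pedal tone.

Approach: none. Departure: none — a single pitch is sustained while the chords change around it, passing through harmonies that do not contain it.
No melodic motion at all; the dissonance is created entirely by the moving harmonies against the stationary note — a pedal tone (pedal point).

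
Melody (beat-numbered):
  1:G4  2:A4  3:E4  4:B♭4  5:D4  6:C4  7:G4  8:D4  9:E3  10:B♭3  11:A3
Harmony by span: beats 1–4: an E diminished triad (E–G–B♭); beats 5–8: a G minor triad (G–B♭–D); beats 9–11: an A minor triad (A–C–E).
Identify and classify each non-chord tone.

The harmony at that moment is E diminished triad (E, G, B♭); A4 is not a chord tone.
It is approached by step up from G4 and left by leap down to E4.
Step in, leap out — an escape tone.
The harmony at that moment is G minor triad (G, B♭, D); C4 is not a chord tone.
It is approached by step down from D4 and left by leap up to G4.
Step in, leap out — an escape tone.
The harmony at that moment is A minor triad (A, C, E); B♭3 is not a chord tone.
It is approached by leap up from E3 and left by step down to A3.
Leap in, step out — an appoggiatura.

A4 (beat 2) — escape tone; C4 (beat 6) — escape tone; B♭3 (beat 10) — appoggiatura.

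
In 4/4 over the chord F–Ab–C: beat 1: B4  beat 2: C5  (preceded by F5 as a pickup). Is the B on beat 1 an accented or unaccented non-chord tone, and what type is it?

The harmony at that moment is F minor triad (F, Ab, C); B4 is not a chord tone.
It is approached by leap down from F5 and left by step up to C5.
Leap in, step out — an appoggiatura.
It falls on the downbeat, so it is accented.

Accented appoggiatura.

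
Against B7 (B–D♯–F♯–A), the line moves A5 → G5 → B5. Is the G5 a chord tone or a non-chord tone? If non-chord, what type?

Non-chord tone — an escape tone.

The harmony at that moment is B dominant seventh chord (B, D♯, F♯, A); G5 is not a chord tone.
It is approached by step down from A5 and left by leap up to B5.
Step in, leap out — an escape tone.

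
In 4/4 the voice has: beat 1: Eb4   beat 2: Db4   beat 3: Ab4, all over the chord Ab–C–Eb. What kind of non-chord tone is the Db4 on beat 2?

Escape tone.

The harmony at that moment is Ab major triad (Ab, C, Eb); Db4 is not a chord tone.
It is approached by step down from Eb4 and left by leap up to Ab4.
Step in, leap out, on a weak beat — an escape tone.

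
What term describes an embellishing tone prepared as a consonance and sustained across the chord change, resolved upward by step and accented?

Retardation.

Approach: by preparation — the pitch is first a chord tone, then held (tied or repeated) while the harmony changes under it. Departure: up by step. Metric position: strong.
A prepared dissonance that resolves upward by step — a retardation. (The same figure resolving downward would be a suspension.)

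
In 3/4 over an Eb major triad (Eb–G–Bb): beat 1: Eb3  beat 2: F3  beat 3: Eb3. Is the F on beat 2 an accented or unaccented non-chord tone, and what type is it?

Unaccented neighbor tone.

The harmony at that moment is Eb major triad (Eb, G, Bb); F3 is not a chord tone.
It is approached by step up from Eb3 and left by step down to Eb3.
Step away and step back to the same note — a neighbor tone (upper neighbor).
It falls on a weak beat, so it is unaccented.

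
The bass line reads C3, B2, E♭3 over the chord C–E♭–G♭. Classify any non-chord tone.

The harmony at that moment is C diminished triad (C, E♭, G♭); B2 is not a chord tone.
It is approached by step down from C3 and left by leap up to E♭3.
Step in, leap out — an escape tone.

B2 is an escape tone.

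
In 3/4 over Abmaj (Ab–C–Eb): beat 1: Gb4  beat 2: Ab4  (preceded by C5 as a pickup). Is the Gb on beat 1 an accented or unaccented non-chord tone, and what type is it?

The harmony at that moment is Ab major triad (Ab, C, Eb); Gb4 is not a chord tone.
It is approached by leap down from C5 and left by step up to Ab4.
Leap in, step out — an appoggiatura.
It falls on the downbeat, so it is accented.

Accented appoggiatura.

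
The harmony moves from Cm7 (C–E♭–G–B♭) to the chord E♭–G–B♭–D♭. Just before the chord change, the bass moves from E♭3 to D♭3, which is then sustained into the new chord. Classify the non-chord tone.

D♭3 is an anticipation.

The harmony at that moment is C minor seventh chord (C, E♭, G, B♭); D♭3 is not a chord tone.
It is approached by step down from E♭3 and then sustained as the same pitch into the next harmony.
Arriving early and becoming a chord tone when the harmony changes — an anticipation.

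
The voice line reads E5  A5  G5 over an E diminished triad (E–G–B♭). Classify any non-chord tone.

A5 is an appoggiatura.

The harmony at that moment is E diminished triad (E, G, B♭); A5 is not a chord tone.
It is approached by leap up from E5 and left by step down to G5.
Leap in, step out — an appoggiatura.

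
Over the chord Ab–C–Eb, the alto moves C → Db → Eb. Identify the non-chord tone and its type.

The harmony at that moment is Ab major triad (Ab, C, Eb); Db is not a chord tone.
It is approached by step up from C and left by step up to Eb.
Step in, step out in the same direction — a passing tone.

Db is a passing tone.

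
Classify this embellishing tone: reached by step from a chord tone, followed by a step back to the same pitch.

Approach: by step. Departure: by step in the opposite direction, back to the starting pitch.
Stepwise on both sides but reversing to return to the same chord tone — a neighbor tone. (Had it continued onward in the same direction it would be a passing tone instead.)

Neighbor tone.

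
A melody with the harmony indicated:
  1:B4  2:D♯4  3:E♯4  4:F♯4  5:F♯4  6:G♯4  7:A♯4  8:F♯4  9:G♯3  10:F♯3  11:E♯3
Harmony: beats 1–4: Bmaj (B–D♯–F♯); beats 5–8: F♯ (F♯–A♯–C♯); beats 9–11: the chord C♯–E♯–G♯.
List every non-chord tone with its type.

E♯4 (beat 3) — passing tone; G♯4 (beat 6) — passing tone; F♯3 (beat 10) — passing tone.

The harmony at that moment is B major triad (B, D♯, F♯); E♯4 is not a chord tone.
It is approached by step up from D♯4 and left by step up to F♯4.
Step in, step out in the same direction — a passing tone.
The harmony at that moment is F♯ major triad (F♯, A♯, C♯); G♯4 is not a chord tone.
It is approached by step up from F♯4 and left by step up to A♯4.
Step in, step out in the same direction — a passing tone.
The harmony at that moment is C♯ major triad (C♯, E♯, G♯); F♯3 is not a chord tone.
It is approached by step down from G♯3 and left by step down to E♯3.
Step in, step out in the same direction — a passing tone.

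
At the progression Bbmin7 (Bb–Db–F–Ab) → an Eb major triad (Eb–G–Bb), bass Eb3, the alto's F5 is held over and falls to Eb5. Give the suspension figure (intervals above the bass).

At the second chord the bass is Eb3. The suspended F5 lies a ninth above the bass; after resolving down by step to Eb5, the interval above the bass becomes an octave.
Suspension figures are named by those two intervals: 9–8.

9–8 suspension.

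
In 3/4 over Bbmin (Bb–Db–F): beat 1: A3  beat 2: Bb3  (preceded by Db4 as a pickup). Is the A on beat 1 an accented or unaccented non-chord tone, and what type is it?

Accented appoggiatura.

The harmony at that moment is Bb minor triad (Bb, Db, F); A3 is not a chord tone.
It is approached by leap down from Db4 and left by step up to Bb3.
Leap in, step out — an appoggiatura.
It falls on the downbeat, so it is accented.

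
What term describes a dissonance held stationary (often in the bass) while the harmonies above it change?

Pedal tone.

Approach: none. Departure: none — a single pitch is sustained while the chords change around it, passing through harmonies that do not contain it.
No melodic motion at all; the dissonance is created entirely by the moving harmonies against the stationary note — a pedal tone (pedal point).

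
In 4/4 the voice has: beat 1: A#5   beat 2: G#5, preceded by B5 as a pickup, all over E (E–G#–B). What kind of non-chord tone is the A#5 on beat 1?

Passing tone.

The harmony at that moment is E major triad (E, G#, B); A#5 is not a chord tone.
It is approached by step down from B5 and left by step down to G#5.
Step in, step out in the same direction — a passing tone.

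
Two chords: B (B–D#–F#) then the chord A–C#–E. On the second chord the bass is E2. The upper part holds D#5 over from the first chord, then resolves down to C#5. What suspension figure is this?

At the second chord the bass is E2. The suspended D#5 lies a seventh above the bass; after resolving down by step to C#5, the interval above the bass becomes a sixth.
Suspension figures are named by those two intervals: 7–6.

7–6 suspension.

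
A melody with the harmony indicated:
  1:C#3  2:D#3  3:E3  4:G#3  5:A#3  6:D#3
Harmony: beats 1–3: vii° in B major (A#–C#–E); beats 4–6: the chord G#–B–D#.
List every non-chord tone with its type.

The harmony at that moment is A# diminished triad (A#, C#, E); D#3 is not a chord tone.
It is approached by step up from C#3 and left by step up to E3.
Step in, step out in the same direction — a passing tone.
The harmony at that moment is G# minor triad (G#, B, D#); A#3 is not a chord tone.
It is approached by step up from G#3 and left by leap down to D#3.
Step in, leap out — an escape tone.

D#3 (beat 2) — passing tone; A#3 (beat 5) — escape tone.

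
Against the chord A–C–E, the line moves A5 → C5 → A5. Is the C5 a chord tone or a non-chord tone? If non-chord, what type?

A minor triad contains A, C, E; C is the third, so it is a chord tone.

Chord tone (the third of A minor triad).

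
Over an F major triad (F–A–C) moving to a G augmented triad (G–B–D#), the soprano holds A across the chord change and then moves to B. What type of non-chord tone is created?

A is a retardation.

The harmony at that moment is G augmented triad (G, B, D#); A is not a chord tone.
It is held over (the same pitch as the preceding A) and left by step up to B.
Held over from the previous chord and resolving up by step — a retardation.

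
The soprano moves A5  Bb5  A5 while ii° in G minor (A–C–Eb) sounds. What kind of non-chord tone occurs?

Bb5 is a neighbor tone.

The harmony at that moment is A diminished triad (A, C, Eb); Bb5 is not a chord tone.
It is approached by step up from A5 and left by step down to A5.
Step away and step back to the same note — a neighbor tone (upper neighbor).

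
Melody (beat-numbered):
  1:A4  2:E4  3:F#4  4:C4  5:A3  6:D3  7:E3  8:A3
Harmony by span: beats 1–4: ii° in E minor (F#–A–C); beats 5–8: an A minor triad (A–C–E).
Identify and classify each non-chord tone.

The harmony at that moment is F# diminished triad (F#, A, C); E4 is not a chord tone.
It is approached by leap down from A4 and left by step up to F#4.
Leap in, step out — an appoggiatura.
The harmony at that moment is A minor triad (A, C, E); D3 is not a chord tone.
It is approached by leap down from A3 and left by step up to E3.
Leap in, step out — an appoggiatura.

E4 (beat 2) — appoggiatura; D3 (beat 6) — appoggiatura.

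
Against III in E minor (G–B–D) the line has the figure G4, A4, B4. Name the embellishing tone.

A4 is a passing tone.

The harmony at that moment is G major triad (G, B, D); A4 is not a chord tone.
It is approached by step up from G4 and left by step up to B4.
Step in, step out in the same direction — a passing tone.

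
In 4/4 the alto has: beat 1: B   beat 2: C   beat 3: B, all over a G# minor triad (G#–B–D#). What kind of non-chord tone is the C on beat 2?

The harmony at that moment is G# minor triad (G#, B, D#); C is not a chord tone.
It is approached by step up from B and left by step down to B.
Step away and step back to the same note — a neighbor tone (upper neighbor).

Upper neighbor tone.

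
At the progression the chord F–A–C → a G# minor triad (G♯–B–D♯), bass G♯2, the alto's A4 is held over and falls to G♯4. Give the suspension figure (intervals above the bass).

At the second chord the bass is G♯2. The suspended A4 lies a ninth above the bass; after resolving down by step to G♯4, the interval above the bass becomes an octave.
Suspension figures are named by those two intervals: 9–8.

9–8 suspension.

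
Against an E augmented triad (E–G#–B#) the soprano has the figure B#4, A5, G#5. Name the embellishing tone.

A5 is an appoggiatura.

The harmony at that moment is E augmented triad (E, G#, B#); A5 is not a chord tone.
It is approached by leap up from B#4 and left by step down to G#5.
Leap in, step out — an appoggiatura.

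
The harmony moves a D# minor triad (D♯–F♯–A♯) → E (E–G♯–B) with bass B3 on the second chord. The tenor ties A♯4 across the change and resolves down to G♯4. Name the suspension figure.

At the second chord the bass is B3. The suspended A♯4 lies a seventh above the bass; after resolving down by step to G♯4, the interval above the bass becomes a sixth.
Suspension figures are named by those two intervals: 7–6.

7–6 suspension.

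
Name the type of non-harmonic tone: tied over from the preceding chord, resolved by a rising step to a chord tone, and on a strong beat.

Approach: by preparation — the pitch is first a chord tone, then held (tied or repeated) while the harmony changes under it. Departure: up by step. Metric position: strong.
A prepared dissonance that resolves upward by step — a retardation. (The same figure resolving downward would be a suspension.)

Retardation.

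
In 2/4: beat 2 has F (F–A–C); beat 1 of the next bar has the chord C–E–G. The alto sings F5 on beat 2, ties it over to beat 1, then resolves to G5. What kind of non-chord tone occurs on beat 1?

Retardation.

The harmony at that moment is C major triad (C, E, G); F5 is not a chord tone.
It is held over (the same pitch as the preceding F5) and left by step up to G5.
Held over from the previous chord and resolving up by step — a retardation.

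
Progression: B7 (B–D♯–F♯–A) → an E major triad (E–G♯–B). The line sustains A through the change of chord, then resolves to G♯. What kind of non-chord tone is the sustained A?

The harmony at that moment is E major triad (E, G♯, B); A is not a chord tone.
It is held over (the same pitch as the preceding A) and left by step down to G♯.
Held over from the previous chord and resolving down by step — a suspension.

A is a suspension.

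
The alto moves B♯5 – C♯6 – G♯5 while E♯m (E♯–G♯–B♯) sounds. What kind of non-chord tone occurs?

The harmony at that moment is E♯ minor triad (E♯, G♯, B♯); C♯6 is not a chord tone.
It is approached by step up from B♯5 and left by leap down to G♯5.
Step in, leap out — an escape tone.

C♯6 is an escape tone.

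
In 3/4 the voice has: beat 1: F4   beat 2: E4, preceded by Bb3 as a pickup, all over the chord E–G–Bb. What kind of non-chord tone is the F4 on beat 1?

Appoggiatura.

The harmony at that moment is E diminished triad (E, G, Bb); F4 is not a chord tone.
It is approached by leap up from Bb3 and left by step down to E4.
Leap in, step out, metrically accented — an appoggiatura.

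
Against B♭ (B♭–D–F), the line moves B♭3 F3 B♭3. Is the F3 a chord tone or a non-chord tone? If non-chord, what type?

Bb major triad contains B♭, D, F; F is the fifth, so it is a chord tone.

Chord tone (the fifth of Bb major triad).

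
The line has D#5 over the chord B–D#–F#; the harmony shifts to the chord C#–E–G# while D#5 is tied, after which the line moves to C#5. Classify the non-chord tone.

The harmony at that moment is C# minor triad (C#, E, G#); D#5 is not a chord tone.
It is held over (the same pitch as the preceding D#5) and left by step down to C#5.
Held over from the previous chord and resolving down by step — a suspension.

D#5 is a suspension.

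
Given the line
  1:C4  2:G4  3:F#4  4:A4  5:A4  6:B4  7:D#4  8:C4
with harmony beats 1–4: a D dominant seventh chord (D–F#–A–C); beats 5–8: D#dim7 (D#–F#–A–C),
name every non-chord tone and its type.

G4 (beat 2) — appoggiatura; B4 (beat 6) — escape tone.

The harmony at that moment is D dominant seventh chord (D, F#, A, C); G4 is not a chord tone.
It is approached by leap up from C4 and left by step down to F#4.
Leap in, step out — an appoggiatura.
The harmony at that moment is D# diminished seventh chord (D#, F#, A, C); B4 is not a chord tone.
It is approached by step up from A4 and left by leap down to D#4.
Step in, leap out — an escape tone.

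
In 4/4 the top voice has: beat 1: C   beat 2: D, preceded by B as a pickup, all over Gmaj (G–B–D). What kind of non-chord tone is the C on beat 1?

Passing tone.

The harmony at that moment is G major triad (G, B, D); C is not a chord tone.
It is approached by step up from B and left by step up to D.
Step in, step out in the same direction — a passing tone.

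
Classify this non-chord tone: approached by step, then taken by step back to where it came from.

Neighbor tone.

Approach: by step. Departure: by step in the opposite direction, back to the starting pitch.
Stepwise on both sides but reversing to return to the same chord tone — a neighbor tone. (Had it continued onward in the same direction it would be a passing tone instead.)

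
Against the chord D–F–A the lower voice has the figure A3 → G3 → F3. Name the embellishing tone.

The harmony at that moment is D minor triad (D, F, A); G3 is not a chord tone.
It is approached by step down from A3 and left by step down to F3.
Step in, step out in the same direction — a passing tone.

G3 is a passing tone.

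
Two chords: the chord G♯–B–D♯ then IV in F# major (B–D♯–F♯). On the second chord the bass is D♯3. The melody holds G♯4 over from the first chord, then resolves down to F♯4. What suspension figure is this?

At the second chord the bass is D♯3. The suspended G♯4 lies a fourth above the bass; after resolving down by step to F♯4, the interval above the bass becomes a third.
Suspension figures are named by those two intervals: 4–3.

4–3 suspension.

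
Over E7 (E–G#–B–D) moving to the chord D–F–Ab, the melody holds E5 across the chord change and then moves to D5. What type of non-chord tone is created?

E5 is a suspension.

The harmony at that moment is D diminished triad (D, F, Ab); E5 is not a chord tone.
It is held over (the same pitch as the preceding E5) and left by step down to D5.
Held over from the previous chord and resolving down by step — a suspension.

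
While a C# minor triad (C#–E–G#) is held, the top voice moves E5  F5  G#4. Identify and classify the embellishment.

The harmony at that moment is C# minor triad (C#, E, G#); F5 is not a chord tone.
It is approached by step up from E5 and left by leap down to G#4.
Step in, leap out — an escape tone.

F5 is an escape tone.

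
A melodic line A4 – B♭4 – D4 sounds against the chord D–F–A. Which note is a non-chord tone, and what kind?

B♭4 is an escape tone.

The harmony at that moment is D minor triad (D, F, A); B♭4 is not a chord tone.
It is approached by step up from A4 and left by leap down to D4.
Step in, leap out — an escape tone.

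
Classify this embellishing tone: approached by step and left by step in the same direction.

Approach: by step. Departure: by step, continuing in the same direction.
Stepwise on both sides with no change of direction means the note fills in the space between two different chord tones — a passing tone. (Had it turned back to its starting note it would be a neighbor tone instead.)

Passing tone.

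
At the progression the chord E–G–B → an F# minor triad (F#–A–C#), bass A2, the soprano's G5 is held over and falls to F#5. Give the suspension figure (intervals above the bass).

7–6 suspension.

At the second chord the bass is A2. The suspended G5 lies a seventh above the bass; after resolving down by step to F#5, the interval above the bass becomes a sixth.
Suspension figures are named by those two intervals: 7–6.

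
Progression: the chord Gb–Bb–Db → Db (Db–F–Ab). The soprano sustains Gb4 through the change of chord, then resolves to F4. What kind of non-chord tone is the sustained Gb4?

Gb4 is a suspension.

The harmony at that moment is Db major triad (Db, F, Ab); Gb4 is not a chord tone.
It is held over (the same pitch as the preceding Gb4) and left by step down to F4.
Held over from the previous chord and resolving down by step — a suspension.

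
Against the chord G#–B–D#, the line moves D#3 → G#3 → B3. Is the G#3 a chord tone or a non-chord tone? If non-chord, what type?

Chord tone (the root of G# minor triad).

G# minor triad contains G#, B, D#; G# is the root, so it is a chord tone.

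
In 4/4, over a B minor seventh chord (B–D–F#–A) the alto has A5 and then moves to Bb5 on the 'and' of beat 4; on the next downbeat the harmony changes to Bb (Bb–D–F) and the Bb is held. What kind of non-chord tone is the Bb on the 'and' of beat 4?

Anticipation.

The harmony at that moment is B minor seventh chord (B, D, F#, A); Bb5 is not a chord tone.
It is approached by step up from A5 and then sustained as the same pitch into the next harmony.
Arriving early and becoming a chord tone when the harmony changes — an anticipation.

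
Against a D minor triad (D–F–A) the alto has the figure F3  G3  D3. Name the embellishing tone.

The harmony at that moment is D minor triad (D, F, A); G3 is not a chord tone.
It is approached by step up from F3 and left by leap down to D3.
Step in, leap out — an escape tone.

G3 is an escape tone.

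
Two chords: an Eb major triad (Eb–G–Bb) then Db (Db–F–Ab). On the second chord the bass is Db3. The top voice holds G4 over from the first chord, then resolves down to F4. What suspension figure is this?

At the second chord the bass is Db3. The suspended G4 lies a fourth above the bass; after resolving down by step to F4, the interval above the bass becomes a third.
Suspension figures are named by those two intervals: 4–3.

4–3 suspension.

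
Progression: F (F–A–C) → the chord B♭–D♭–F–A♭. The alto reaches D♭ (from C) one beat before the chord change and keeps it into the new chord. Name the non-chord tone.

The harmony at that moment is F major triad (F, A, C); D♭ is not a chord tone.
It is approached by step up from C and then sustained as the same pitch into the next harmony.
Arriving early and becoming a chord tone when the harmony changes — an anticipation.

D♭ is an anticipation.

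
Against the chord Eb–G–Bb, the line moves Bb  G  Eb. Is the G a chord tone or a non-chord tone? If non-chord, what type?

Chord tone (the third of Eb major triad).

Eb major triad contains Eb, G, Bb; G is the third, so it is a chord tone.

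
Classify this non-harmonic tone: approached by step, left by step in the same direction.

Approach: by step. Departure: by step, continuing in the same direction.
Stepwise on both sides with no change of direction means the note fills in the space between two different chord tones — a passing tone. (Had it turned back to its starting note it would be a neighbor tone instead.)

Passing tone.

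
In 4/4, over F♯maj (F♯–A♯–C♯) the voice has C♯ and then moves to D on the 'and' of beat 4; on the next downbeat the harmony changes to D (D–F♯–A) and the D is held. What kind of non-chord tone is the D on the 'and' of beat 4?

Anticipation.

The harmony at that moment is F♯ major triad (F♯, A♯, C♯); D is not a chord tone.
It is approached by step up from C♯ and then sustained as the same pitch into the next harmony.
Arriving early and becoming a chord tone when the harmony changes — an anticipation.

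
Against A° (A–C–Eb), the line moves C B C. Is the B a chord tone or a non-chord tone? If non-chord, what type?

Non-chord tone — a neighbor tone.

The harmony at that moment is A diminished triad (A, C, Eb); B is not a chord tone.
It is approached by step down from C and left by step up to C.
Step away and step back to the same note — a neighbor tone (lower neighbor).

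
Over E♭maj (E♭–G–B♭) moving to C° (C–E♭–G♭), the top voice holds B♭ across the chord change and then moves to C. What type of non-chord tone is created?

B♭ is a retardation.

The harmony at that moment is C diminished triad (C, E♭, G♭); B♭ is not a chord tone.
It is held over (the same pitch as the preceding B♭) and left by step up to C.
Held over from the previous chord and resolving up by step — a retardation.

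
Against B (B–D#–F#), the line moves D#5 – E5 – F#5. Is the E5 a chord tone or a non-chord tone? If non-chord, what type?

The harmony at that moment is B major triad (B, D#, F#); E5 is not a chord tone.
It is approached by step up from D#5 and left by step up to F#5.
Step in, step out in the same direction — a passing tone.

Non-chord tone — a passing tone.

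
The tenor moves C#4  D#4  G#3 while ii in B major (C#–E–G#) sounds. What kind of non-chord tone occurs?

The harmony at that moment is C# minor triad (C#, E, G#); D#4 is not a chord tone.
It is approached by step up from C#4 and left by leap down to G#3.
Step in, leap out — an escape tone.

D#4 is an escape tone.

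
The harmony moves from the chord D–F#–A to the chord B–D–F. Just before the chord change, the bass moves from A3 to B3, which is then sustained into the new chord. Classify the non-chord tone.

B3 is an anticipation.

The harmony at that moment is D major triad (D, F#, A); B3 is not a chord tone.
It is approached by step up from A3 and then sustained as the same pitch into the next harmony.
Arriving early and becoming a chord tone when the harmony changes — an anticipation.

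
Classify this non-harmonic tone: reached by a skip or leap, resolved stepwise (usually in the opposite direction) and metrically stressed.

Appoggiatura.

Approach: by leap. Departure: by step. Metric position: strong.
Leap in, step out, in a metrically strong position — an appoggiatura. (It is the mirror image of the escape tone, which steps in and leaps out from a weak position.)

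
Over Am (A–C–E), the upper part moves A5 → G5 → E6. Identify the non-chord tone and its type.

G5 is an escape tone.

The harmony at that moment is A minor triad (A, C, E); G5 is not a chord tone.
It is approached by step down from A5 and left by leap up to E6.
Step in, leap out — an escape tone.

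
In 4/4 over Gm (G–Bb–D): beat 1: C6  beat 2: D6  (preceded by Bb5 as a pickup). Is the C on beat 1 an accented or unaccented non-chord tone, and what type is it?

Accented passing tone.

The harmony at that moment is G minor triad (G, Bb, D); C6 is not a chord tone.
It is approached by step up from Bb5 and left by step up to D6.
Step in, step out in the same direction — a passing tone.
It falls on the downbeat, so it is accented.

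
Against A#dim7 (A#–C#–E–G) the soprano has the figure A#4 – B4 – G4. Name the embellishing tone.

The harmony at that moment is A# diminished seventh chord (A#, C#, E, G); B4 is not a chord tone.
It is approached by step up from A#4 and left by leap down to G4.
Step in, leap out — an escape tone.

B4 is an escape tone.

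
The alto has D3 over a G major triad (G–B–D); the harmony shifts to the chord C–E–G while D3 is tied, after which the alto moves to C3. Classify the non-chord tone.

D3 is a suspension.

The harmony at that moment is C major triad (C, E, G); D3 is not a chord tone.
It is held over (the same pitch as the preceding D3) and left by step down to C3.
Held over from the previous chord and resolving down by step — a suspension.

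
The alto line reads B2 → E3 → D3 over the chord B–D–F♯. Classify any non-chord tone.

E3 is an appoggiatura.

The harmony at that moment is B minor triad (B, D, F♯); E3 is not a chord tone.
It is approached by leap up from B2 and left by step down to D3.
Leap in, step out — an appoggiatura.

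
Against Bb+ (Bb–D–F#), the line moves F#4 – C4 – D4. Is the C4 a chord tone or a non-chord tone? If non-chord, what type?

The harmony at that moment is Bb augmented triad (Bb, D, F#); C4 is not a chord tone.
It is approached by leap down from F#4 and left by step up to D4.
Leap in, step out — an appoggiatura.

Non-chord tone — an appoggiatura.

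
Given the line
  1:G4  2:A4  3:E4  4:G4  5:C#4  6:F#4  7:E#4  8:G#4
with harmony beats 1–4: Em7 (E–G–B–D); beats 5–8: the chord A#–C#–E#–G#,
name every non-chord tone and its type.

A4 (beat 2) — escape tone; F#4 (beat 6) — appoggiatura.

The harmony at that moment is E minor seventh chord (E, G, B, D); A4 is not a chord tone.
It is approached by step up from G4 and left by leap down to E4.
Step in, leap out — an escape tone.
The harmony at that moment is A# minor seventh chord (A#, C#, E#, G#); F#4 is not a chord tone.
It is approached by leap up from C#4 and left by step down to E#4.
Leap in, step out — an appoggiatura.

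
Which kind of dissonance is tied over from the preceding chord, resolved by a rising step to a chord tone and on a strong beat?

Approach: by preparation — the pitch is first a chord tone, then held (tied or repeated) while the harmony changes under it. Departure: up by step. Metric position: strong.
A prepared dissonance that resolves upward by step — a retardation. (The same figure resolving downward would be a suspension.)

Retardation.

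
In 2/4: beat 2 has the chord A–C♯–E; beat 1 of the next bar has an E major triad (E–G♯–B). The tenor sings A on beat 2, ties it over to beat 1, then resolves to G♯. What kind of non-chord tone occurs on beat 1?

Suspension.

The harmony at that moment is E major triad (E, G♯, B); A is not a chord tone.
It is held over (the same pitch as the preceding A) and left by step down to G♯.
Held over from the previous chord and resolving down by step — a suspension.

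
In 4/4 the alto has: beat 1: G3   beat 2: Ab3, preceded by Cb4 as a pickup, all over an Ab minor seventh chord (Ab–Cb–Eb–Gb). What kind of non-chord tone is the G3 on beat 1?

The harmony at that moment is Ab minor seventh chord (Ab, Cb, Eb, Gb); G3 is not a chord tone.
It is approached by leap down from Cb4 and left by step up to Ab3.
Leap in, step out, metrically accented — an appoggiatura.

Appoggiatura.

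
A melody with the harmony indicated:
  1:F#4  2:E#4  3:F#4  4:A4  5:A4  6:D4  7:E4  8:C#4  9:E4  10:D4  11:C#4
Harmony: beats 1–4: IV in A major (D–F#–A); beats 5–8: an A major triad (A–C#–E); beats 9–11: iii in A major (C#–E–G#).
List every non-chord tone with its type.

E#4 (beat 2) — neighbor tone; D4 (beat 6) — appoggiatura; D4 (beat 10) — passing tone.

The harmony at that moment is D major triad (D, F#, A); E#4 is not a chord tone.
It is approached by step down from F#4 and left by step up to F#4.
Step away and step back to the same note — a neighbor tone (lower neighbor).
The harmony at that moment is A major triad (A, C#, E); D4 is not a chord tone.
It is approached by leap down from A4 and left by step up to E4.
Leap in, step out — an appoggiatura.
The harmony at that moment is C# minor triad (C#, E, G#); D4 is not a chord tone.
It is approached by step down from E4 and left by step down to C#4.
Step in, step out in the same direction — a passing tone.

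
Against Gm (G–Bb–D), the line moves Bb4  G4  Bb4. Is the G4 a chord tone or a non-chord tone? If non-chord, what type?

G minor triad contains G, Bb, D; G is the root, so it is a chord tone.

Chord tone (the root of G minor triad).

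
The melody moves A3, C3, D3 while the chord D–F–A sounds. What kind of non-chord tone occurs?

C3 is an appoggiatura.

The harmony at that moment is D minor triad (D, F, A); C3 is not a chord tone.
It is approached by leap down from A3 and left by step up to D3.
Leap in, step out — an appoggiatura.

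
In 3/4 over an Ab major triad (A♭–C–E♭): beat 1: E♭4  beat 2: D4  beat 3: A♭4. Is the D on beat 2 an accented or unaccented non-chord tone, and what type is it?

Unaccented escape tone.

The harmony at that moment is A♭ major triad (A♭, C, E♭); D4 is not a chord tone.
It is approached by step down from E♭4 and left by leap up to A♭4.
Step in, leap out — an escape tone.
It falls on a weak beat, so it is unaccented.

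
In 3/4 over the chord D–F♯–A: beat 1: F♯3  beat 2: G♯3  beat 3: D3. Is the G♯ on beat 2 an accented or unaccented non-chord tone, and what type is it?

Unaccented escape tone.

The harmony at that moment is D major triad (D, F♯, A); G♯3 is not a chord tone.
It is approached by step up from F♯3 and left by leap down to D3.
Step in, leap out — an escape tone.
It falls on a weak beat, so it is unaccented.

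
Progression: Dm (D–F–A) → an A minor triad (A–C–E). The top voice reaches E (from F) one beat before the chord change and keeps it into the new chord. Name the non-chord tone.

The harmony at that moment is D minor triad (D, F, A); E is not a chord tone.
It is approached by step down from F and then sustained as the same pitch into the next harmony.
Arriving early and becoming a chord tone when the harmony changes — an anticipation.

E is an anticipation.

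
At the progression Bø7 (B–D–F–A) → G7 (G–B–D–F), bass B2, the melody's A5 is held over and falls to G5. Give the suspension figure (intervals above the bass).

7–6 suspension.

At the second chord the bass is B2. The suspended A5 lies a seventh above the bass; after resolving down by step to G5, the interval above the bass becomes a sixth.
Suspension figures are named by those two intervals: 7–6.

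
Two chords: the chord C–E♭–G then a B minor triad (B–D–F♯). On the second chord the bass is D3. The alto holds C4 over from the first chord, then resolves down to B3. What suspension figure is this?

7–6 suspension.

At the second chord the bass is D3. The suspended C4 lies a seventh above the bass; after resolving down by step to B3, the interval above the bass becomes a sixth.
Suspension figures are named by those two intervals: 7–6.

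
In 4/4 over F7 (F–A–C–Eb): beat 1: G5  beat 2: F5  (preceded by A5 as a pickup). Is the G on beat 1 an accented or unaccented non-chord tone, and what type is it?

Accented passing tone.

The harmony at that moment is F dominant seventh chord (F, A, C, Eb); G5 is not a chord tone.
It is approached by step down from A5 and left by step down to F5.
Step in, step out in the same direction — a passing tone.
It falls on the downbeat, so it is accented.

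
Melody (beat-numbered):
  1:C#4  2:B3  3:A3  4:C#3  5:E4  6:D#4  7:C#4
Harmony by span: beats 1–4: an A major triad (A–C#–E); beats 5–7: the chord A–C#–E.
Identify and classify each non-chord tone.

B3 (beat 2) — passing tone; D#4 (beat 6) — passing tone.

The harmony at that moment is A major triad (A, C#, E); B3 is not a chord tone.
It is approached by step down from C#4 and left by step down to A3.
Step in, step out in the same direction — a passing tone.
The harmony at that moment is A major triad (A, C#, E); D#4 is not a chord tone.
It is approached by step down from E4 and left by step down to C#4.
Step in, step out in the same direction — a passing tone.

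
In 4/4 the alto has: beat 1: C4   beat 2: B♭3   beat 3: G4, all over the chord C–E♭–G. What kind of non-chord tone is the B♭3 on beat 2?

The harmony at that moment is C minor triad (C, E♭, G); B♭3 is not a chord tone.
It is approached by step down from C4 and left by leap up to G4.
Step in, leap out, on a weak beat — an escape tone.

Escape tone.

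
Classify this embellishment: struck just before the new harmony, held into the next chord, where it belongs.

Approach: ahead of the chord change (typically by step), so it is dissonant against the current harmony. Departure: none — the same pitch is restated or held and is a chord tone of the new harmony.
Dissonant first, consonant once the harmony catches up: the note simply arrives early — an anticipation. (The reverse timing, consonant first and dissonant after the change, would be a suspension or retardation.)

Anticipation.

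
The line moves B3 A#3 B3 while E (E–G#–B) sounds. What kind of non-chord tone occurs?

The harmony at that moment is E major triad (E, G#, B); A#3 is not a chord tone.
It is approached by step down from B3 and left by step up to B3.
Step away and step back to the same note — a neighbor tone (lower neighbor).

A#3 is a neighbor tone.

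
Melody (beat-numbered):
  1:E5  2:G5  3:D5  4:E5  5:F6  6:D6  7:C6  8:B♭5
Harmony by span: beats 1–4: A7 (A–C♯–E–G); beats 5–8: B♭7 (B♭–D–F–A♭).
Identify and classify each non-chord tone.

The harmony at that moment is A dominant seventh chord (A, C♯, E, G); D5 is not a chord tone.
It is approached by leap down from G5 and left by step up to E5.
Leap in, step out — an appoggiatura.
The harmony at that moment is B♭ dominant seventh chord (B♭, D, F, A♭); C6 is not a chord tone.
It is approached by step down from D6 and left by step down to B♭5.
Step in, step out in the same direction — a passing tone.

D5 (beat 3) — appoggiatura; C6 (beat 7) — passing tone.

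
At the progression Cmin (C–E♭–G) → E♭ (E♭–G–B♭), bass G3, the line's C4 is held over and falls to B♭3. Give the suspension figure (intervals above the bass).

4–3 suspension.

At the second chord the bass is G3. The suspended C4 lies a fourth above the bass; after resolving down by step to B♭3, the interval above the bass becomes a third.
Suspension figures are named by those two intervals: 4–3.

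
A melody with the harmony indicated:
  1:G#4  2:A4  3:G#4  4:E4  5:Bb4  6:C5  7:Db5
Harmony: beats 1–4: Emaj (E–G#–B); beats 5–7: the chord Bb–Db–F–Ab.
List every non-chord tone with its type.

A4 (beat 2) — neighbor tone; C5 (beat 6) — passing tone.

The harmony at that moment is E major triad (E, G#, B); A4 is not a chord tone.
It is approached by step up from G#4 and left by step down to G#4.
Step away and step back to the same note — a neighbor tone (upper neighbor).
The harmony at that moment is Bb minor seventh chord (Bb, Db, F, Ab); C5 is not a chord tone.
It is approached by step up from Bb4 and left by step up to Db5.
Step in, step out in the same direction — a passing tone.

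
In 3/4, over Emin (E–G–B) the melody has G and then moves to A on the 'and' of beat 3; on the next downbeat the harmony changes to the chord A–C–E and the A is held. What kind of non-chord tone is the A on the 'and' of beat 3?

The harmony at that moment is E minor triad (E, G, B); A is not a chord tone.
It is approached by step up from G and then sustained as the same pitch into the next harmony.
Arriving early and becoming a chord tone when the harmony changes — an anticipation.

Anticipation.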